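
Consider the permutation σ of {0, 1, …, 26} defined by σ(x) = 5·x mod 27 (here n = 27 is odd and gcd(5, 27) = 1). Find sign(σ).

Trace 17: π^k(17) = [17, 4, 20, 19, 14, 16, 26] for k=0..6.
Cycle lengths of π_5 on ℤ/27ℤ: [18, 6, 2, 1]; 4 cycles in total.
With 4 cycles on 27 points, sign = (−1)^{27−4} = -1.
(5|27)_J = -1 (Zolotarev's lemma cross-check).

-1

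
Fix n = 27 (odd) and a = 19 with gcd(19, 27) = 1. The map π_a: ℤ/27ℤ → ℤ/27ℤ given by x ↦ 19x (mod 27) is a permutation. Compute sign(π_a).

+1

Start at x=10: 10 → 1 → 19 → 10 (one orbit).
Cycle type of π: 3×6 + 1×9; total 15 cycles.
With 15 cycles on 27 points, sign = (−1)^{27−15} = +1.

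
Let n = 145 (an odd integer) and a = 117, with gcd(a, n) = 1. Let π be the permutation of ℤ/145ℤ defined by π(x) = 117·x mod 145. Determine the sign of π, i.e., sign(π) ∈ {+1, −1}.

Start at x=59: 59 → 88 → 1 → 117 → 59 (one orbit).
Cycle lengths of π_117 on ℤ/145ℤ: [4, 4, 4, 4, 4, 4, 4, 4, 4, 4, 4, 4, 4, 4, 4, 4, 4, 4, 4, 4, 4, 4, 4, 4, 4, 4, 4, 4, 4, 1, 1, 1, 1, 1, 1, 1, 1, 1, 1, 1, 1, 1, 1, 1, 1, 1, 1, 1, 1, 1, 1, 1, 1, 1, 1, 1, 1, 1]; 58 cycles in total.
With 58 cycles on 145 points, sign = (−1)^{145−58} = -1.
Check: (117/145) = -1 by Zolotarev.

-1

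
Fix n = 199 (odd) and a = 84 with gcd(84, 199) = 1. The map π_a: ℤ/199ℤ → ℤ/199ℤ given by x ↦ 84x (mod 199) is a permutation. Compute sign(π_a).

-1

Trace 179: π^k(179) = [179, 111, 170, 151, 147, 10, 44] for k=0..6.
2 cycles of lengths [198, 1].
With 2 cycles on 199 points, sign = (−1)^{199−2} = -1.
(84|199)_J = -1 (Zolotarev's lemma cross-check).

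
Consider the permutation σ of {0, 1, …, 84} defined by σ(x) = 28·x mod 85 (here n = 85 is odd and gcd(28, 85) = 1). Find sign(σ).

Trace 82: π^k(82) = [82, 1, 28, 19, 22, 21, 78] for k=0..6.
7 cycles of lengths [16, 16, 16, 16, 16, 4, 1].
With 7 cycles on 85 points, sign = (−1)^{85−7} = +1.

+1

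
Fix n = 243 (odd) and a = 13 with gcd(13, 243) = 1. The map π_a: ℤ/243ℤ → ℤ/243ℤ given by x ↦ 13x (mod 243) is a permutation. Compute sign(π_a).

+1

Trace 166: π^k(166) = [166, 214, 109, 202, 196, 118, 76] for k=0..6.
The orbit structure of x ↦ 13x mod 243: 11 orbits of sizes [81, 81, 27, 27, 9, 9, 3, 3, 1, 1, 1].
Σ(ℓ_i−1) = 243−11 = 232; sign = (−1)^232 = +1.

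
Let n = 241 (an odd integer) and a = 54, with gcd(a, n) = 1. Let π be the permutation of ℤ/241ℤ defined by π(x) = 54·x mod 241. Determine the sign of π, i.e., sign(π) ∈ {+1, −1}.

+1

Trace 91: π^k(91) = [91, 94, 15, 87, 119, 160, 205] for k=0..6.
The orbit structure of x ↦ 54x mod 241: 17 orbits of sizes [15, 15, 15, 15, 15, 15, 15, 15, 15, 15, 15, 15, 15, 15, 15, 15, 1].
With 17 cycles on 241 points, sign = (−1)^{241−17} = +1.
Zolotarev: (54|241) = +1, matching the cycle-count sign.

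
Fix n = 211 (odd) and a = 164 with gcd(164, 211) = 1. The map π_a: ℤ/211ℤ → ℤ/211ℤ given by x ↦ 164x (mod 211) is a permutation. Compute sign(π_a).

Orbit of 143 under x↦164x: [143, 31, 20, 115, 81, 202, 1]… (length divides ord_211(164)).
Cycle type of π: 210 + 1; total 2 cycles.
With 2 cycles on 211 points, sign = (−1)^{211−2} = -1.
The Jacobi symbol (164|211) = -1 (Zolotarev) agrees.

-1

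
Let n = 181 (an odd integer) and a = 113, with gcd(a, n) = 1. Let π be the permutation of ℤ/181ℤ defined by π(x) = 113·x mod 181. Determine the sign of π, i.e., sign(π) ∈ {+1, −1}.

Orbit of 122 under x↦113x: [122, 30, 132, 74, 36, 86, 125]… (length divides ord_181(113)).
The orbit structure of x ↦ 113x mod 181: 4 orbits of sizes [60, 60, 60, 1].
With 4 cycles on 181 points, sign = (−1)^{181−4} = -1.
Zolotarev: (113|181) = -1, matching the cycle-count sign.

-1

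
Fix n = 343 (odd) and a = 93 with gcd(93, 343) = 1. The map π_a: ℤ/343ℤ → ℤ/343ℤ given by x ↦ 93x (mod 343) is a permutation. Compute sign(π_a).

+1

Trace 29: π^k(29) = [29, 296, 88, 295, 338, 221, 316] for k=0..6.
7 cycles of lengths [147, 147, 21, 21, 3, 3, 1].
n − c = 343 − 7 = 336; sign = (−1)^336 = +1.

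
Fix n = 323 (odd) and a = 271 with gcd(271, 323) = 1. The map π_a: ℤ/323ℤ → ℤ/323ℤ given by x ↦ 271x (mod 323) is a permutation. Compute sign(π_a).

+1

Trace 169: π^k(169) = [169, 256, 254, 35, 118, 1, 271] for k=0..6.
Cycle type of π: 18×16 + 9×2 + 2×8 + 1; total 27 cycles.
Σ(ℓ_i−1) = 323−27 = 296; sign = (−1)^296 = +1.
Via Zolotarev, sign(π_{271}) = (271|323) = +1.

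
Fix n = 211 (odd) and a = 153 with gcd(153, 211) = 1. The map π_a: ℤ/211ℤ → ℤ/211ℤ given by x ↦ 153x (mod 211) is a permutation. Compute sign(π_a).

-1

Start at x=1: 1 → 153 → 199 → 63 → 144 → 88 → 171 → … (one orbit).
Cycle type of π: 14×15 + 1; total 16 cycles.
n − c = 211 − 16 = 195; sign = (−1)^195 = -1.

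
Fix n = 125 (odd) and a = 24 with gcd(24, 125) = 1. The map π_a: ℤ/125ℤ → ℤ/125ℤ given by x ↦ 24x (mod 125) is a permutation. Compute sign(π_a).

+1

Start at x=101: 101 → 49 → 51 → 99 → 1 → 24 → 76 → … (one orbit).
The orbit structure of x ↦ 24x mod 125: 23 orbits of sizes [10, 10, 10, 10, 10, 10, 10, 10, 10, 10, 2, 2, 2, 2, 2, 2, 2, 2, 2, 2, 2, 2, 1].
With 23 cycles on 125 points, sign = (−1)^{125−23} = +1.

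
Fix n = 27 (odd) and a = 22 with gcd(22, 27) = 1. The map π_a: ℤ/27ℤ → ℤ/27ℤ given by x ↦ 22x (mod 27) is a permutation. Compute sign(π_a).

+1

Orbit of 7 under x↦22x: [7, 19, 13, 16, 1, 22, 25]… (length divides ord_27(22)).
The orbit structure of x ↦ 22x mod 27: 7 orbits of sizes [9, 9, 3, 3, 1, 1, 1].
7 cycles on 27: each ℓ→(−1)^(ℓ−1), product (−1)^20 = +1.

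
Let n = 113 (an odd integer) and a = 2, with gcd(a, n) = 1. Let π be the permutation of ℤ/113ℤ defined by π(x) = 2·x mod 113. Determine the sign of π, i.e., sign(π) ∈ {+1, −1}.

+1

Start at x=81: 81 → 49 → 98 → 83 → 53 → 106 → 99 → … (one orbit).
Cycle type of π: 28×4 + 1; total 5 cycles.
sign(π) = (−1)^{n − #cycles} = (−1)^{113−5} = (−1)^108 = +1.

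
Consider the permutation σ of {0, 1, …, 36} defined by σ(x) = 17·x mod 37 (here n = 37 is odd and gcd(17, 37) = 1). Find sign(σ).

Start at x=33: 33 → 6 → 28 → 32 → 26 → 35 → 3 → … (one orbit).
Cycle type of π: 36 + 1; total 2 cycles.
sign(π) = (−1)^{n − #cycles} = (−1)^{37−2} = (−1)^35 = -1.
Zolotarev: (17|37) = -1, matching the cycle-count sign.

-1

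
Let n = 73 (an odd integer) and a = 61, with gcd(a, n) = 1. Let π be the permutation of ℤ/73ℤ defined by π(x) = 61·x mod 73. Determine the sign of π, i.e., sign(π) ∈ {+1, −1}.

+1

Trace 55: π^k(55) = [55, 70, 36, 6, 1, 61, 71] for k=0..6.
Decompose π into cycles: lengths [36, 36, 1] (3 cycles, including the fixed point 0).
Σ(ℓ_i−1) = 73−3 = 70; sign = (−1)^70 = +1.
The Jacobi symbol (61|73) = +1 (Zolotarev) agrees.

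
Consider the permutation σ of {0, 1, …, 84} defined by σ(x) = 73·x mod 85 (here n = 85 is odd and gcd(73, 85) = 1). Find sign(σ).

Start at x=73: 73 → 59 → 57 → 81 → 48 → 19 → 27 → … (one orbit).
Cycle type of π: 16×5 + 4 + 1; total 7 cycles.
85 − 7 = 78 transpositions; sign(π) = (−1)^78 = +1.

+1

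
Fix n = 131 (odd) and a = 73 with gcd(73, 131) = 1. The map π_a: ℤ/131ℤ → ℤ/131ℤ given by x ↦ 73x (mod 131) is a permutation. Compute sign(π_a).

-1

Orbit of 61 under x↦73x: [61, 130, 58, 42, 53, 70, 1]… (length divides ord_131(73)).
The orbit structure of x ↦ 73x mod 131: 14 orbits of sizes [10, 10, 10, 10, 10, 10, 10, 10, 10, 10, 10, 10, 10, 1].
sign(π) = (−1)^{n − #cycles} = (−1)^{131−14} = (−1)^117 = -1.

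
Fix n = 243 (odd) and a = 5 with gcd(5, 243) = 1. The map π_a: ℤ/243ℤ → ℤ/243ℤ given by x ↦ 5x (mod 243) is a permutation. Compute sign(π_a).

Trace 223: π^k(223) = [223, 143, 229, 173, 136, 194, 241] for k=0..6.
Decompose π into cycles: lengths [162, 54, 18, 6, 2, 1] (6 cycles, including the fixed point 0).
With 6 cycles on 243 points, sign = (−1)^{243−6} = -1.

-1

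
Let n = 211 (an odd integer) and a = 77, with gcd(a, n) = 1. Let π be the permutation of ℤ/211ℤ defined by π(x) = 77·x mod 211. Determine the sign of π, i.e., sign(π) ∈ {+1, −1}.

-1

Orbit of 137 under x↦77x: [137, 210, 134, 190, 71, 192, 14]… (length divides ord_211(77)).
8 cycles of lengths [30, 30, 30, 30, 30, 30, 30, 1].
Σ(ℓ_i−1) = 211−8 = 203; sign = (−1)^203 = -1.
(77|211)_J = -1 (Zolotarev's lemma cross-check).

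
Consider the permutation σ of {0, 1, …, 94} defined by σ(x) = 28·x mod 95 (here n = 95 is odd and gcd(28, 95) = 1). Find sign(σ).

Trace 1: π^k(1) = [1, 28, 24, 7, 6, 73, 49] for k=0..6.
Cycle lengths of π_28 on ℤ/95ℤ: [36, 36, 9, 9, 4, 1]; 6 cycles in total.
95 − 6 = 89 transpositions; sign(π) = (−1)^89 = -1.
(28|95)_J = -1 (Zolotarev's lemma cross-check).

-1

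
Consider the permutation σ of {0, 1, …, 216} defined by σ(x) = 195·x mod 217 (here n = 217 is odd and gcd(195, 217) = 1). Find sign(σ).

Start at x=111: 111 → 162 → 125 → 71 → 174 → 78 → 20 → … (one orbit).
Cycle lengths of π_195 on ℤ/217ℤ: [30, 30, 30, 30, 30, 30, 15, 15, 2, 2, 2, 1]; 12 cycles in total.
12 cycles on 217: each ℓ→(−1)^(ℓ−1), product (−1)^205 = -1.
(195|217)_J = -1 (Zolotarev's lemma cross-check).

-1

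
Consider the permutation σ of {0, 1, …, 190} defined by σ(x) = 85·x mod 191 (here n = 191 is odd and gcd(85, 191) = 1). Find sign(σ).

Trace 5: π^k(5) = [5, 43, 26, 109, 97, 32, 46] for k=0..6.
The orbit structure of x ↦ 85x mod 191: 3 orbits of sizes [95, 95, 1].
n − c = 191 − 3 = 188; sign = (−1)^188 = +1.
Check: (85/191) = +1 by Zolotarev.

+1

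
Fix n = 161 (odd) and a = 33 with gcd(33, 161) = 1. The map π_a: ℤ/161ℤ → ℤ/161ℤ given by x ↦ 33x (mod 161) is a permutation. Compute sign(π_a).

+1

Trace 85: π^k(85) = [85, 68, 151, 153, 58, 143, 50] for k=0..6.
Decompose π into cycles: lengths [66, 66, 22, 6, 1] (5 cycles, including the fixed point 0).
Σ(ℓ_i−1) = 161−5 = 156; sign = (−1)^156 = +1.
The Jacobi symbol (33|161) = +1 (Zolotarev) agrees.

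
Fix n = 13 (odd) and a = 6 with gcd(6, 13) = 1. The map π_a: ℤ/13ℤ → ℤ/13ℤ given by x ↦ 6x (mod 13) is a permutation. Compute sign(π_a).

-1

Start at x=10: 10 → 8 → 9 → 2 → 12 → 7 → 3 → … (one orbit).
Cycle lengths of π_6 on ℤ/13ℤ: [12, 1]; 2 cycles in total.
Σ(ℓ_i−1) = 13−2 = 11; sign = (−1)^11 = -1.
Zolotarev: (6|13) = -1, matching the cycle-count sign.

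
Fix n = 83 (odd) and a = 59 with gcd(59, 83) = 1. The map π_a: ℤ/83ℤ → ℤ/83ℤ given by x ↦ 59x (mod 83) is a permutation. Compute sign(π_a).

Trace 12: π^k(12) = [12, 44, 23, 29, 51, 21, 77] for k=0..6.
Cycle type of π: 41×2 + 1; total 3 cycles.
3 cycles on 83: each ℓ→(−1)^(ℓ−1), product (−1)^80 = +1.
The Jacobi symbol (59|83) = +1 (Zolotarev) agrees.

+1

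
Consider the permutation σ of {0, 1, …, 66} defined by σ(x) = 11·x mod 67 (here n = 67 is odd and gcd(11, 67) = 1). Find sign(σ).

Start at x=24: 24 → 63 → 23 → 52 → 36 → 61 → 1 → … (one orbit).
Cycle type of π: 66 + 1; total 2 cycles.
2 cycles on 67: each ℓ→(−1)^(ℓ−1), product (−1)^65 = -1.

-1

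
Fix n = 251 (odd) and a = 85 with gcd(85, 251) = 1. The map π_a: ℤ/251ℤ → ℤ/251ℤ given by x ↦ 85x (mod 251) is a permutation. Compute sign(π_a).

+1

Trace 63: π^k(63) = [63, 84, 112, 233, 227, 219, 41] for k=0..6.
π_85 has 3 disjoint cycles with lengths [125, 125, 1] on {0,…,250}.
251 − 3 = 248 transpositions; sign(π) = (−1)^248 = +1.
Via Zolotarev, sign(π_{85}) = (85|251) = +1.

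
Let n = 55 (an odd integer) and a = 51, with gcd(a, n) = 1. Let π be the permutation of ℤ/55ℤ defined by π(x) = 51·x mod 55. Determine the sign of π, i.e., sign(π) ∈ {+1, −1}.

Start at x=6: 6 → 31 → 41 → 1 → 51 → 16 → 46 → … (one orbit).
Cycle type of π: 10×5 + 1×5; total 10 cycles.
Σ(ℓ_i−1) = 55−10 = 45; sign = (−1)^45 = -1.
Via Zolotarev, sign(π_{51}) = (51|55) = -1.

-1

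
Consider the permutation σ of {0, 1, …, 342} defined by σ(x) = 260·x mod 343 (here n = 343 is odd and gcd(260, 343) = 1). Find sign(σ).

Trace 99: π^k(99) = [99, 15, 127, 92, 253, 267, 134] for k=0..6.
Cycle type of π: 49×6 + 7×6 + 1×7; total 19 cycles.
With 19 cycles on 343 points, sign = (−1)^{343−19} = +1.
(260|343)_J = +1 (Zolotarev's lemma cross-check).

+1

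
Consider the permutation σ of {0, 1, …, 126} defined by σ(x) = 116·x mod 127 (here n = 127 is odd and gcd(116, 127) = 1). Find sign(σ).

-1

Trace 109: π^k(109) = [109, 71, 108, 82, 114, 16, 78] for k=0..6.
Cycle type of π: 126 + 1; total 2 cycles.
n − c = 127 − 2 = 125; sign = (−1)^125 = -1.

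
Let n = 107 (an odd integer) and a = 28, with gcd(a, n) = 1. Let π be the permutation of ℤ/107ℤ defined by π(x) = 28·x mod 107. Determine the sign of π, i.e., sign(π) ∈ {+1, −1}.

-1

Orbit of 19 under x↦28x: [19, 104, 23, 2, 56, 70, 34]… (length divides ord_107(28)).
2 cycles of lengths [106, 1].
With 2 cycles on 107 points, sign = (−1)^{107−2} = -1.
(28|107)_J = -1 (Zolotarev's lemma cross-check).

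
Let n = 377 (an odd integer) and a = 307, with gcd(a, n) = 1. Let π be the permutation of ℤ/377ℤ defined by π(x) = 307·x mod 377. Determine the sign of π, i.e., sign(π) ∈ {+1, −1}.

Start at x=1: 1 → 307 → 376 → 70 → 1 (one orbit).
The orbit structure of x ↦ 307x mod 377: 95 orbits of sizes [4, 4, 4, 4, 4, 4, 4, 4, 4, 4, 4, 4, 4, 4, 4, 4, 4, 4, 4, 4, 4, 4, 4, 4, 4, 4, 4, 4, 4, 4, 4, 4, 4, 4, 4, 4, 4, 4, 4, 4, 4, 4, 4, 4, 4, 4, 4, 4, 4, 4, 4, 4, 4, 4, 4, 4, 4, 4, 4, 4, 4, 4, 4, 4, 4, 4, 4, 4, 4, 4, 4, 4, 4, 4, 4, 4, 4, 4, 4, 4, 4, 4, 4, 4, 4, 4, 4, 4, 4, 4, 4, 4, 4, 4, 1].
n − c = 377 − 95 = 282; sign = (−1)^282 = +1.
(307|377)_J = +1 (Zolotarev's lemma cross-check).

+1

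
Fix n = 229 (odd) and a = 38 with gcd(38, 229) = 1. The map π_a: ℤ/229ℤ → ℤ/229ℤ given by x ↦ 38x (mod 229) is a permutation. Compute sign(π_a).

-1

Orbit of 69 under x↦38x: [69, 103, 21, 111, 96, 213, 79]… (length divides ord_229(38)).
2 cycles of lengths [228, 1].
sign(π) = (−1)^{n − #cycles} = (−1)^{229−2} = (−1)^227 = -1.
(38|229)_J = -1 (Zolotarev's lemma cross-check).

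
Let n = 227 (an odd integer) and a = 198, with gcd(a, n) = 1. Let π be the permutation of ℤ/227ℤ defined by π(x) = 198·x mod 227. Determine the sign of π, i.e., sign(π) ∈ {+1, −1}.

-1

Orbit of 131 under x↦198x: [131, 60, 76, 66, 129, 118, 210]… (length divides ord_227(198)).
π_198 has 2 disjoint cycles with lengths [226, 1] on {0,…,226}.
With 2 cycles on 227 points, sign = (−1)^{227−2} = -1.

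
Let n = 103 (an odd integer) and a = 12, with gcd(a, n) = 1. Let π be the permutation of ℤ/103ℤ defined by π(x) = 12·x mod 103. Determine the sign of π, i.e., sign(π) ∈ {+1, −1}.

-1

Trace 11: π^k(11) = [11, 29, 39, 56, 54, 30, 51] for k=0..6.
π_12 has 2 disjoint cycles with lengths [102, 1] on {0,…,102}.
With 2 cycles on 103 points, sign = (−1)^{103−2} = -1.
The Jacobi symbol (12|103) = -1 (Zolotarev) agrees.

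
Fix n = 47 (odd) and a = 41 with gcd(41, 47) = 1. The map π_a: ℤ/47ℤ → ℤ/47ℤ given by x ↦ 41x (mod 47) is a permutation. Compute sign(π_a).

Trace 5: π^k(5) = [5, 17, 39, 1, 41, 36, 19] for k=0..6.
Cycle lengths of π_41 on ℤ/47ℤ: [46, 1]; 2 cycles in total.
n − c = 47 − 2 = 45; sign = (−1)^45 = -1.
Via Zolotarev, sign(π_{41}) = (41|47) = -1.

-1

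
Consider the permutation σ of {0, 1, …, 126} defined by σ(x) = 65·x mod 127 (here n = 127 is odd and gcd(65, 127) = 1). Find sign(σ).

Trace 120: π^k(120) = [120, 53, 16, 24, 36, 54, 81] for k=0..6.
2 cycles of lengths [126, 1].
With 2 cycles on 127 points, sign = (−1)^{127−2} = -1.

-1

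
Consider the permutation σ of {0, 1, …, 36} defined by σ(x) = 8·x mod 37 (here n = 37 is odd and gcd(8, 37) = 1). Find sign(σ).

Orbit of 10 under x↦8x: [10, 6, 11, 14, 1, 8, 27]… (length divides ord_37(8)).
Cycle lengths of π_8 on ℤ/37ℤ: [12, 12, 12, 1]; 4 cycles in total.
4 cycles on 37: each ℓ→(−1)^(ℓ−1), product (−1)^33 = -1.

-1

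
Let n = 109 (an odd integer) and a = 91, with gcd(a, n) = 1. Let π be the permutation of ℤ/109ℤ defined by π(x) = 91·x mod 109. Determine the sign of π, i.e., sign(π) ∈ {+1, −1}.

Orbit of 82 under x↦91x: [82, 50, 81, 68, 84, 14, 75]… (length divides ord_109(91)).
Decompose π into cycles: lengths [108, 1] (2 cycles, including the fixed point 0).
109 − 2 = 107 transpositions; sign(π) = (−1)^107 = -1.
(91|109)_J = -1 (Zolotarev's lemma cross-check).

-1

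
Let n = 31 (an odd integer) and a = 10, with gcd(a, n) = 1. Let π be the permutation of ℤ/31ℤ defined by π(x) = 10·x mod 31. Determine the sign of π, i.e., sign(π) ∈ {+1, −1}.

Start at x=28: 28 → 1 → 10 → 7 → 8 → 18 → 25 → … (one orbit).
The orbit structure of x ↦ 10x mod 31: 3 orbits of sizes [15, 15, 1].
With 3 cycles on 31 points, sign = (−1)^{31−3} = +1.
The Jacobi symbol (10|31) = +1 (Zolotarev) agrees.

+1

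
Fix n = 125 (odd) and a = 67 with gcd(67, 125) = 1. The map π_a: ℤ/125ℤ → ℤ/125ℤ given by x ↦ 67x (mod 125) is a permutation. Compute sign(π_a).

Trace 9: π^k(9) = [9, 103, 26, 117, 89, 88, 21] for k=0..6.
π_67 has 4 disjoint cycles with lengths [100, 20, 4, 1] on {0,…,124}.
n − c = 125 − 4 = 121; sign = (−1)^121 = -1.
Via Zolotarev, sign(π_{67}) = (67|125) = -1.

-1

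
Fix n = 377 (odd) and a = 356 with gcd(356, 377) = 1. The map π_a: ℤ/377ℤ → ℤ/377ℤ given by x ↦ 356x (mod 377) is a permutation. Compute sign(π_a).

+1

Orbit of 44 under x↦356x: [44, 207, 177, 53, 18, 376, 21]… (length divides ord_377(356)).
17 cycles of lengths [28, 28, 28, 28, 28, 28, 28, 28, 28, 28, 28, 28, 28, 4, 4, 4, 1].
sign(π) = (−1)^{n − #cycles} = (−1)^{377−17} = (−1)^360 = +1.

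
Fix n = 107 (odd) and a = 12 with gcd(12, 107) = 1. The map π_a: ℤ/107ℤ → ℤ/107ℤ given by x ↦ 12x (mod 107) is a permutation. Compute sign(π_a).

Orbit of 64 under x↦12x: [64, 19, 14, 61, 90, 10, 13]… (length divides ord_107(12)).
3 cycles of lengths [53, 53, 1].
sign(π) = (−1)^{n − #cycles} = (−1)^{107−3} = (−1)^104 = +1.
Check: (12/107) = +1 by Zolotarev.

+1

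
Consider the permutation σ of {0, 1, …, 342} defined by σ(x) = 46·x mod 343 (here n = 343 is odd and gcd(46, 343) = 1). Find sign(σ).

Trace 155: π^k(155) = [155, 270, 72, 225, 60, 16, 50] for k=0..6.
π_46 has 7 disjoint cycles with lengths [147, 147, 21, 21, 3, 3, 1] on {0,…,342}.
sign(π) = (−1)^{n − #cycles} = (−1)^{343−7} = (−1)^336 = +1.

+1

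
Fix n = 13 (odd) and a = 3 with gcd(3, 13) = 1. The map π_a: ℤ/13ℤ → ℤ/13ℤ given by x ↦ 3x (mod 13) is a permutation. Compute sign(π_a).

Trace 3: π^k(3) = [3, 9, 1] for k=0..2.
Cycle type of π: 3×4 + 1; total 5 cycles.
sign(π) = (−1)^{n − #cycles} = (−1)^{13−5} = (−1)^8 = +1.
Check: (3/13) = +1 by Zolotarev.

+1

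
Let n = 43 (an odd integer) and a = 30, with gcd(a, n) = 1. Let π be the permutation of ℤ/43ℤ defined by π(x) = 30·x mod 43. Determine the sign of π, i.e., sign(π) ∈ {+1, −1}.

-1

Trace 19: π^k(19) = [19, 11, 29, 10, 42, 13, 3] for k=0..6.
Decompose π into cycles: lengths [42, 1] (2 cycles, including the fixed point 0).
2 cycles on 43: each ℓ→(−1)^(ℓ−1), product (−1)^41 = -1.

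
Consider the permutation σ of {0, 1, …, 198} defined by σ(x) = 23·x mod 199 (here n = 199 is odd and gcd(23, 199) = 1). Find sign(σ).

+1

Orbit of 5 under x↦23x: [5, 115, 58, 140, 36, 32, 139]… (length divides ord_199(23)).
The orbit structure of x ↦ 23x mod 199: 3 orbits of sizes [99, 99, 1].
sign(π) = (−1)^{n − #cycles} = (−1)^{199−3} = (−1)^196 = +1.
The Jacobi symbol (23|199) = +1 (Zolotarev) agrees.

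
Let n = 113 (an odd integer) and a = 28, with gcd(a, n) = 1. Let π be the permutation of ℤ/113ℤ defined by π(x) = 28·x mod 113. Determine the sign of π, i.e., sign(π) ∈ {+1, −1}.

+1

Start at x=49: 49 → 16 → 109 → 1 → 28 → 106 → 30 → 49 (one orbit).
Cycle lengths of π_28 on ℤ/113ℤ: [7, 7, 7, 7, 7, 7, 7, 7, 7, 7, 7, 7, 7, 7, 7, 7, 1]; 17 cycles in total.
n − c = 113 − 17 = 96; sign = (−1)^96 = +1.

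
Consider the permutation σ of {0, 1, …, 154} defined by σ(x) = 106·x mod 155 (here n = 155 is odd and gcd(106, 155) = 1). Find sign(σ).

-1

Orbit of 51 under x↦106x: [51, 136, 1, 106, 76, 151, 41]… (length divides ord_155(106)).
Cycle type of π: 30×5 + 1×5; total 10 cycles.
10 cycles on 155: each ℓ→(−1)^(ℓ−1), product (−1)^145 = -1.
Check: (106/155) = -1 by Zolotarev.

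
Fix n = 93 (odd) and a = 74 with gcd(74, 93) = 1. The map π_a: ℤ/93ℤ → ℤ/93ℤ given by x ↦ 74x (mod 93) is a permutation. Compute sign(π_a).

Trace 70: π^k(70) = [70, 65, 67, 29, 7, 53, 16] for k=0..6.
The orbit structure of x ↦ 74x mod 93: 5 orbits of sizes [30, 30, 30, 2, 1].
5 cycles on 93: each ℓ→(−1)^(ℓ−1), product (−1)^88 = +1.
(74|93)_J = +1 (Zolotarev's lemma cross-check).

+1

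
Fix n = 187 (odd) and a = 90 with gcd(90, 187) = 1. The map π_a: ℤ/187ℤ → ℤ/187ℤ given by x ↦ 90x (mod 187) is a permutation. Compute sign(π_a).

+1

Trace 185: π^k(185) = [185, 7, 69, 39, 144, 57, 81] for k=0..6.
Decompose π into cycles: lengths [80, 80, 16, 10, 1] (5 cycles, including the fixed point 0).
sign(π) = (−1)^{n − #cycles} = (−1)^{187−5} = (−1)^182 = +1.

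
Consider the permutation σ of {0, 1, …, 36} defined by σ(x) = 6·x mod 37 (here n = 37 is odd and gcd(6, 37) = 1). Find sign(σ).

Orbit of 36 under x↦6x: [36, 31, 1, 6]… (length divides ord_37(6)).
π_6 has 10 disjoint cycles with lengths [4, 4, 4, 4, 4, 4, 4, 4, 4, 1] on {0,…,36}.
n − c = 37 − 10 = 27; sign = (−1)^27 = -1.
(6|37)_J = -1 (Zolotarev's lemma cross-check).

-1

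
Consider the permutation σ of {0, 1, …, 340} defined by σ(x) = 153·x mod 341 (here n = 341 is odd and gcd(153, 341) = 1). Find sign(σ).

Trace 340: π^k(340) = [340, 188, 120, 287, 263, 1, 153] for k=0..6.
Decompose π into cycles: lengths [10, 10, 10, 10, 10, 10, 10, 10, 10, 10, 10, 10, 10, 10, 10, 10, 10, 10, 10, 10, 10, 10, 10, 10, 10, 10, 10, 10, 10, 10, 10, 10, 10, 2, 2, 2, 2, 2, 1] (39 cycles, including the fixed point 0).
sign(π) = (−1)^{n − #cycles} = (−1)^{341−39} = (−1)^302 = +1.
Zolotarev: (153|341) = +1, matching the cycle-count sign.

+1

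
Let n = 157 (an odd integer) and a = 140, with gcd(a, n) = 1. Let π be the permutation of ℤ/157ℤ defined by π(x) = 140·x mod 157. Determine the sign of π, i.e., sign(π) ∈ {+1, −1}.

+1

Start at x=27: 27 → 12 → 110 → 14 → 76 → 121 → 141 → … (one orbit).
3 cycles of lengths [78, 78, 1].
3 cycles on 157: each ℓ→(−1)^(ℓ−1), product (−1)^154 = +1.
Via Zolotarev, sign(π_{140}) = (140|157) = +1.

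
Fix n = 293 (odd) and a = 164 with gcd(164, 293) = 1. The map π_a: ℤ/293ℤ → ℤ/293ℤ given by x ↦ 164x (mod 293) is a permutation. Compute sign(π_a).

Trace 259: π^k(259) = [259, 284, 282, 247, 74, 123, 248] for k=0..6.
Decompose π into cycles: lengths [292, 1] (2 cycles, including the fixed point 0).
n − c = 293 − 2 = 291; sign = (−1)^291 = -1.

-1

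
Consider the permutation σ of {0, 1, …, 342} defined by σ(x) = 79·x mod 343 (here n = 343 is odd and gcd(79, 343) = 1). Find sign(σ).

Trace 30: π^k(30) = [30, 312, 295, 324, 214, 99, 275] for k=0..6.
π_79 has 31 disjoint cycles with lengths [21, 21, 21, 21, 21, 21, 21, 21, 21, 21, 21, 21, 21, 21, 3, 3, 3, 3, 3, 3, 3, 3, 3, 3, 3, 3, 3, 3, 3, 3, 1] on {0,…,342}.
343 − 31 = 312 transpositions; sign(π) = (−1)^312 = +1.

+1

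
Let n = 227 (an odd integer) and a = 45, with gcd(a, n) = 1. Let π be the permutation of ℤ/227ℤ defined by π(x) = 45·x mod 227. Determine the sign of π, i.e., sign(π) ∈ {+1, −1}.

Orbit of 36 under x↦45x: [36, 31, 33, 123, 87, 56, 23]… (length divides ord_227(45)).
2 cycles of lengths [226, 1].
2 cycles on 227: each ℓ→(−1)^(ℓ−1), product (−1)^225 = -1.
Check: (45/227) = -1 by Zolotarev.

-1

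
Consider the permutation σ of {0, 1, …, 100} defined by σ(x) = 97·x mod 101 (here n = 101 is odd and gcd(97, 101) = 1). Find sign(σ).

+1

Start at x=71: 71 → 19 → 25 → 1 → 97 → 16 → 37 → … (one orbit).
5 cycles of lengths [25, 25, 25, 25, 1].
101 − 5 = 96 transpositions; sign(π) = (−1)^96 = +1.
The Jacobi symbol (97|101) = +1 (Zolotarev) agrees.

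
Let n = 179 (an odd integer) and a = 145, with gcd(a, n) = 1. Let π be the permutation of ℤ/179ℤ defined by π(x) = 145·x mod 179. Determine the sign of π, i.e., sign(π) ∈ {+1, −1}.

+1

Trace 77: π^k(77) = [77, 67, 49, 124, 80, 144, 116] for k=0..6.
3 cycles of lengths [89, 89, 1].
sign(π) = (−1)^{n − #cycles} = (−1)^{179−3} = (−1)^176 = +1.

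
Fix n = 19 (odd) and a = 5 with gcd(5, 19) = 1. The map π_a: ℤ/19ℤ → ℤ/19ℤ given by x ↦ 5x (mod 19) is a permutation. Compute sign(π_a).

+1

Start at x=11: 11 → 17 → 9 → 7 → 16 → 4 → 1 → … (one orbit).
3 cycles of lengths [9, 9, 1].
3 cycles on 19: each ℓ→(−1)^(ℓ−1), product (−1)^16 = +1.
Via Zolotarev, sign(π_{5}) = (5|19) = +1.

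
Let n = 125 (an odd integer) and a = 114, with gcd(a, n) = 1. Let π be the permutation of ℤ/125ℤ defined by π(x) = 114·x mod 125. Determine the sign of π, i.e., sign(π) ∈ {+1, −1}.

+1

Start at x=81: 81 → 109 → 51 → 64 → 46 → 119 → 66 → … (one orbit).
Decompose π into cycles: lengths [50, 50, 10, 10, 2, 2, 1] (7 cycles, including the fixed point 0).
n − c = 125 − 7 = 118; sign = (−1)^118 = +1.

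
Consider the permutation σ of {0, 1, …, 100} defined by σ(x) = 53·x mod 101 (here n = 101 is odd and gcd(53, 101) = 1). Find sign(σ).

-1

Start at x=67: 67 → 16 → 40 → 100 → 48 → 19 → 98 → … (one orbit).
Cycle lengths of π_53 on ℤ/101ℤ: [100, 1]; 2 cycles in total.
n − c = 101 − 2 = 99; sign = (−1)^99 = -1.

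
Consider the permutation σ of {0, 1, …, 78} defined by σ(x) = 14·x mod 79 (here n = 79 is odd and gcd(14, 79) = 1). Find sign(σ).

Start at x=1: 1 → 14 → 38 → 58 → 22 → 71 → 46 → … (one orbit).
4 cycles of lengths [26, 26, 26, 1].
With 4 cycles on 79 points, sign = (−1)^{79−4} = -1.
(14|79)_J = -1 (Zolotarev's lemma cross-check).

-1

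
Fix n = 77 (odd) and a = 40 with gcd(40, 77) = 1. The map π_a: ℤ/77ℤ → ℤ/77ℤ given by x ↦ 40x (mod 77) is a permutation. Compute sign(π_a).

+1

Orbit of 6 under x↦40x: [6, 9, 52, 1, 40, 60, 13]… (length divides ord_77(40)).
Decompose π into cycles: lengths [30, 30, 10, 6, 1] (5 cycles, including the fixed point 0).
5 cycles on 77: each ℓ→(−1)^(ℓ−1), product (−1)^72 = +1.
Check: (40/77) = +1 by Zolotarev.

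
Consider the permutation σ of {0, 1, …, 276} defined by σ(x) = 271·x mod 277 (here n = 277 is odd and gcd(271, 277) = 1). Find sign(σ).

-1

Trace 233: π^k(233) = [233, 264, 78, 86, 38, 49, 260] for k=0..6.
Cycle lengths of π_271 on ℤ/277ℤ: [276, 1]; 2 cycles in total.
sign(π) = (−1)^{n − #cycles} = (−1)^{277−2} = (−1)^275 = -1.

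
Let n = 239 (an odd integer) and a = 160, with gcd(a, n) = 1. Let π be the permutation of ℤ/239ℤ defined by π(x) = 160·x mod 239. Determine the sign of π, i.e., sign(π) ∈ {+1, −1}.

+1

Orbit of 8 under x↦160x: [8, 85, 216, 144, 96, 64, 202]… (length divides ord_239(160)).
Cycle lengths of π_160 on ℤ/239ℤ: [119, 119, 1]; 3 cycles in total.
239 − 3 = 236 transpositions; sign(π) = (−1)^236 = +1.
(160|239)_J = +1 (Zolotarev's lemma cross-check).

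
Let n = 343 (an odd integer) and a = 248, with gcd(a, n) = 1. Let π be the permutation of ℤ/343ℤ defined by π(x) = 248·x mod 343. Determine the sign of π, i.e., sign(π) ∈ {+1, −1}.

Trace 146: π^k(146) = [146, 193, 187, 71, 115, 51, 300] for k=0..6.
Cycle type of π: 294 + 42 + 6 + 1; total 4 cycles.
With 4 cycles on 343 points, sign = (−1)^{343−4} = -1.
Zolotarev: (248|343) = -1, matching the cycle-count sign.

-1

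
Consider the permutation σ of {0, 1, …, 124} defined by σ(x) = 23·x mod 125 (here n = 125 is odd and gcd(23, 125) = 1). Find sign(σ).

Trace 87: π^k(87) = [87, 1, 23, 29, 42, 91, 93] for k=0..6.
4 cycles of lengths [100, 20, 4, 1].
Σ(ℓ_i−1) = 125−4 = 121; sign = (−1)^121 = -1.
Check: (23/125) = -1 by Zolotarev.

-1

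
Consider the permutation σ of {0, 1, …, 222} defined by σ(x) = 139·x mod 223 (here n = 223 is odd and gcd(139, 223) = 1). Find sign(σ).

Trace 148: π^k(148) = [148, 56, 202, 203, 119, 39, 69] for k=0..6.
π_139 has 3 disjoint cycles with lengths [111, 111, 1] on {0,…,222}.
Σ(ℓ_i−1) = 223−3 = 220; sign = (−1)^220 = +1.
Check: (139/223) = +1 by Zolotarev.

+1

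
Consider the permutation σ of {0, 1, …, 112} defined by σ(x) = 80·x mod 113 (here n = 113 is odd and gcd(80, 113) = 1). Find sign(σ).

Orbit of 38 under x↦80x: [38, 102, 24, 112, 33, 41, 3]… (length divides ord_113(80)).
Cycle type of π: 112 + 1; total 2 cycles.
2 cycles on 113: each ℓ→(−1)^(ℓ−1), product (−1)^111 = -1.
The Jacobi symbol (80|113) = -1 (Zolotarev) agrees.

-1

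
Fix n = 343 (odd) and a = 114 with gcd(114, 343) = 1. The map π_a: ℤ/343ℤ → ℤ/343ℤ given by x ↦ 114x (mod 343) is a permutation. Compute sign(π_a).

+1

Orbit of 305 under x↦114x: [305, 127, 72, 319, 8, 226, 39]… (length divides ord_343(114)).
Cycle type of π: 147×2 + 21×2 + 3×2 + 1; total 7 cycles.
Σ(ℓ_i−1) = 343−7 = 336; sign = (−1)^336 = +1.
Zolotarev: (114|343) = +1, matching the cycle-count sign.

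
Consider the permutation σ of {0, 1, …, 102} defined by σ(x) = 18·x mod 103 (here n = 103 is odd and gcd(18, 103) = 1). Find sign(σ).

Trace 50: π^k(50) = [50, 76, 29, 7, 23, 2, 36] for k=0..6.
Cycle type of π: 51×2 + 1; total 3 cycles.
Σ(ℓ_i−1) = 103−3 = 100; sign = (−1)^100 = +1.

+1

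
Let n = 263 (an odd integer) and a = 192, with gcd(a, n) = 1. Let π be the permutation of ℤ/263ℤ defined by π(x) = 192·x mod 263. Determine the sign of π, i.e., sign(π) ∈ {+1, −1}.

+1

Trace 2: π^k(2) = [2, 121, 88, 64, 190, 186, 207] for k=0..6.
Cycle lengths of π_192 on ℤ/263ℤ: [131, 131, 1]; 3 cycles in total.
n − c = 263 − 3 = 260; sign = (−1)^260 = +1.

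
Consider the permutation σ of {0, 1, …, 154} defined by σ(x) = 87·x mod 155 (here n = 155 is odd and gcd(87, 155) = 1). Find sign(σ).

Trace 94: π^k(94) = [94, 118, 36, 32, 149, 98, 1] for k=0..6.
π_87 has 22 disjoint cycles with lengths [12, 12, 12, 12, 12, 12, 12, 12, 12, 12, 4, 3, 3, 3, 3, 3, 3, 3, 3, 3, 3, 1] on {0,…,154}.
155 − 22 = 133 transpositions; sign(π) = (−1)^133 = -1.

-1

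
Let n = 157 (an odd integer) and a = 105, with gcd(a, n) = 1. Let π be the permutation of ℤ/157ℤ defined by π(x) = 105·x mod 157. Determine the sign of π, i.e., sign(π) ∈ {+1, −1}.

+1

Orbit of 110 under x↦105x: [110, 89, 82, 132, 44, 67, 127]… (length divides ord_157(105)).
The orbit structure of x ↦ 105x mod 157: 3 orbits of sizes [78, 78, 1].
sign(π) = (−1)^{n − #cycles} = (−1)^{157−3} = (−1)^154 = +1.
The Jacobi symbol (105|157) = +1 (Zolotarev) agrees.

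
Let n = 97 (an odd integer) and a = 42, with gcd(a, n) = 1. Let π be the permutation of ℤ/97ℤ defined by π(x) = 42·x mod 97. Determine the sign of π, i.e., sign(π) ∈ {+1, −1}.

-1

Start at x=75: 75 → 46 → 89 → 52 → 50 → 63 → 27 → … (one orbit).
π_42 has 4 disjoint cycles with lengths [32, 32, 32, 1] on {0,…,96}.
sign(π) = (−1)^{n − #cycles} = (−1)^{97−4} = (−1)^93 = -1.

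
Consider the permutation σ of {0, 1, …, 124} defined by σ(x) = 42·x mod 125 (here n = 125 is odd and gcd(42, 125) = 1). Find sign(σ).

Trace 11: π^k(11) = [11, 87, 29, 93, 31, 52, 59] for k=0..6.
Decompose π into cycles: lengths [100, 20, 4, 1] (4 cycles, including the fixed point 0).
With 4 cycles on 125 points, sign = (−1)^{125−4} = -1.

-1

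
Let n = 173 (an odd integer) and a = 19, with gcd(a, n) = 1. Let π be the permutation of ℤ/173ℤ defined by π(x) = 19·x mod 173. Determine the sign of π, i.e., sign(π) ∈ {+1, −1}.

Start at x=66: 66 → 43 → 125 → 126 → 145 → 160 → 99 → … (one orbit).
2 cycles of lengths [172, 1].
2 cycles on 173: each ℓ→(−1)^(ℓ−1), product (−1)^171 = -1.
Via Zolotarev, sign(π_{19}) = (19|173) = -1.

-1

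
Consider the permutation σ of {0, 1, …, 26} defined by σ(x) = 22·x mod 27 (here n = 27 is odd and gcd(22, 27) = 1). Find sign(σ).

Start at x=19: 19 → 13 → 16 → 1 → 22 → 25 → 10 → … (one orbit).
π_22 has 7 disjoint cycles with lengths [9, 9, 3, 3, 1, 1, 1] on {0,…,26}.
27 − 7 = 20 transpositions; sign(π) = (−1)^20 = +1.

+1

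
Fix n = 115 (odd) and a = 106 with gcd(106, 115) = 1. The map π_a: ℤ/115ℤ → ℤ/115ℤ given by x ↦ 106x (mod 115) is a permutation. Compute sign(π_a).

-1

Start at x=81: 81 → 76 → 6 → 61 → 26 → 111 → 36 → … (one orbit).
Cycle type of π: 22×5 + 1×5; total 10 cycles.
With 10 cycles on 115 points, sign = (−1)^{115−10} = -1.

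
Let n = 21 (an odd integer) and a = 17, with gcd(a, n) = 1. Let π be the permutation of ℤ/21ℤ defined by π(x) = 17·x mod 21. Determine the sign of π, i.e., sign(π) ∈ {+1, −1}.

+1

Start at x=20: 20 → 4 → 5 → 1 → 17 → 16 → 20 (one orbit).
The orbit structure of x ↦ 17x mod 21: 5 orbits of sizes [6, 6, 6, 2, 1].
sign(π) = (−1)^{n − #cycles} = (−1)^{21−5} = (−1)^16 = +1.
(17|21)_J = +1 (Zolotarev's lemma cross-check).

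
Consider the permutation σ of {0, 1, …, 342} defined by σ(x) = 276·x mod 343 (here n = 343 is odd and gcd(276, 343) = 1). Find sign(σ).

-1

Start at x=195: 195 → 312 → 19 → 99 → 227 → 226 → 293 → … (one orbit).
Cycle type of π: 42×7 + 6×8 + 1; total 16 cycles.
sign(π) = (−1)^{n − #cycles} = (−1)^{343−16} = (−1)^327 = -1.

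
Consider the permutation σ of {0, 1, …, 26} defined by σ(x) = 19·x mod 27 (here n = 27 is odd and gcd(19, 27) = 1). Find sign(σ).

Orbit of 10 under x↦19x: [10, 1, 19]… (length divides ord_27(19)).
Cycle lengths of π_19 on ℤ/27ℤ: [3, 3, 3, 3, 3, 3, 1, 1, 1, 1, 1, 1, 1, 1, 1]; 15 cycles in total.
15 cycles on 27: each ℓ→(−1)^(ℓ−1), product (−1)^12 = +1.

+1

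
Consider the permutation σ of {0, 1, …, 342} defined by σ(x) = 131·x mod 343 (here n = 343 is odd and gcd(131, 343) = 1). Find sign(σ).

-1

Orbit of 34 under x↦131x: [34, 338, 31, 288, 341, 81, 321]… (length divides ord_343(131)).
Cycle lengths of π_131 on ℤ/343ℤ: [294, 42, 6, 1]; 4 cycles in total.
Σ(ℓ_i−1) = 343−4 = 339; sign = (−1)^339 = -1.
Zolotarev: (131|343) = -1, matching the cycle-count sign.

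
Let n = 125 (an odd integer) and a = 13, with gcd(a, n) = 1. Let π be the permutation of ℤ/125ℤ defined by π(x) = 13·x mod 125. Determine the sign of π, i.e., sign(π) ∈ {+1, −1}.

-1

Trace 62: π^k(62) = [62, 56, 103, 89, 32, 41, 33] for k=0..6.
π_13 has 4 disjoint cycles with lengths [100, 20, 4, 1] on {0,…,124}.
125 − 4 = 121 transpositions; sign(π) = (−1)^121 = -1.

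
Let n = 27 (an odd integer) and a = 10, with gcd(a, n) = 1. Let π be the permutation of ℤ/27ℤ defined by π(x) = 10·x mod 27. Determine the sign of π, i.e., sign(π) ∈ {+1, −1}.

Start at x=10: 10 → 19 → 1 → 10 (one orbit).
15 cycles of lengths [3, 3, 3, 3, 3, 3, 1, 1, 1, 1, 1, 1, 1, 1, 1].
n − c = 27 − 15 = 12; sign = (−1)^12 = +1.
(10|27)_J = +1 (Zolotarev's lemma cross-check).

+1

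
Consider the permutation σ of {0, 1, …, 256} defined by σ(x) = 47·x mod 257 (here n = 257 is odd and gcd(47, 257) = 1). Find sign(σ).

-1

Orbit of 136 under x↦47x: [136, 224, 248, 91, 165, 45, 59]… (length divides ord_257(47)).
Cycle type of π: 256 + 1; total 2 cycles.
257 − 2 = 255 transpositions; sign(π) = (−1)^255 = -1.
Via Zolotarev, sign(π_{47}) = (47|257) = -1.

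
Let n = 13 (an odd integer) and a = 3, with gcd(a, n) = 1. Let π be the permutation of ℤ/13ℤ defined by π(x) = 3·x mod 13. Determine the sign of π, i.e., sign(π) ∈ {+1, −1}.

Trace 9: π^k(9) = [9, 1, 3] for k=0..2.
Cycle lengths of π_3 on ℤ/13ℤ: [3, 3, 3, 3, 1]; 5 cycles in total.
Σ(ℓ_i−1) = 13−5 = 8; sign = (−1)^8 = +1.

+1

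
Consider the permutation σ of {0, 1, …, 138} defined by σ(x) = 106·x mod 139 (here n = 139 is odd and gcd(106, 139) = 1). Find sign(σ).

Start at x=44: 44 → 77 → 100 → 36 → 63 → 6 → 80 → … (one orbit).
7 cycles of lengths [23, 23, 23, 23, 23, 23, 1].
Σ(ℓ_i−1) = 139−7 = 132; sign = (−1)^132 = +1.
The Jacobi symbol (106|139) = +1 (Zolotarev) agrees.

+1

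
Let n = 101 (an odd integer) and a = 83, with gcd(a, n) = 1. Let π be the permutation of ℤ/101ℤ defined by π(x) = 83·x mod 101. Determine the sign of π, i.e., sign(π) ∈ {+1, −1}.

-1

Orbit of 76 under x↦83x: [76, 46, 81, 57, 85, 86, 68]… (length divides ord_101(83)).
Decompose π into cycles: lengths [100, 1] (2 cycles, including the fixed point 0).
sign(π) = (−1)^{n − #cycles} = (−1)^{101−2} = (−1)^99 = -1.
(83|101)_J = -1 (Zolotarev's lemma cross-check).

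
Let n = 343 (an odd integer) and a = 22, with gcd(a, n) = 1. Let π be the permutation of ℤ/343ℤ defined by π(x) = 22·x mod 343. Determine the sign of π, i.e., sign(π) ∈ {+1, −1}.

+1

Trace 253: π^k(253) = [253, 78, 1, 22, 141, 15, 330] for k=0..6.
19 cycles of lengths [49, 49, 49, 49, 49, 49, 7, 7, 7, 7, 7, 7, 1, 1, 1, 1, 1, 1, 1].
Σ(ℓ_i−1) = 343−19 = 324; sign = (−1)^324 = +1.
Zolotarev: (22|343) = +1, matching the cycle-count sign.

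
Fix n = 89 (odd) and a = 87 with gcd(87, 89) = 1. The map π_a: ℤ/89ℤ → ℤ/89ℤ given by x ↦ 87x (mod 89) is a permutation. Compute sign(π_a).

Trace 45: π^k(45) = [45, 88, 2, 85, 8, 73, 32] for k=0..6.
π_87 has 5 disjoint cycles with lengths [22, 22, 22, 22, 1] on {0,…,88}.
With 5 cycles on 89 points, sign = (−1)^{89−5} = +1.
Check: (87/89) = +1 by Zolotarev.

+1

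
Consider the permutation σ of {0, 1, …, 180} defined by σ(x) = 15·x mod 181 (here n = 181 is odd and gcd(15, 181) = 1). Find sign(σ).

+1

Start at x=65: 65 → 70 → 145 → 3 → 45 → 132 → 170 → … (one orbit).
Cycle lengths of π_15 on ℤ/181ℤ: [45, 45, 45, 45, 1]; 5 cycles in total.
181 − 5 = 176 transpositions; sign(π) = (−1)^176 = +1.
(15|181)_J = +1 (Zolotarev's lemma cross-check).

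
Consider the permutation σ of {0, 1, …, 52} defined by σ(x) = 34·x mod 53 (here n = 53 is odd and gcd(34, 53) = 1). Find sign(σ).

Orbit of 42 under x↦34x: [42, 50, 4, 30, 13, 18, 29]… (length divides ord_53(34)).
The orbit structure of x ↦ 34x mod 53: 2 orbits of sizes [52, 1].
53 − 2 = 51 transpositions; sign(π) = (−1)^51 = -1.

-1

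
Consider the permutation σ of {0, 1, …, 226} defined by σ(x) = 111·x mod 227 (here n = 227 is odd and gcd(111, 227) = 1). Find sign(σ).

-1

Orbit of 207 under x↦111x: [207, 50, 102, 199, 70, 52, 97]… (length divides ord_227(111)).
The orbit structure of x ↦ 111x mod 227: 2 orbits of sizes [226, 1].
With 2 cycles on 227 points, sign = (−1)^{227−2} = -1.
Via Zolotarev, sign(π_{111}) = (111|227) = -1.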